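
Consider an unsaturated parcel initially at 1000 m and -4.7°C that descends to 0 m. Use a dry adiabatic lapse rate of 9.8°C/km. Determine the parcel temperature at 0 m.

5.1°C

From 1000 m to 0 m (dry adiabatic): warms by 9.8 × 1 = 9.8°C, giving 5.1°C.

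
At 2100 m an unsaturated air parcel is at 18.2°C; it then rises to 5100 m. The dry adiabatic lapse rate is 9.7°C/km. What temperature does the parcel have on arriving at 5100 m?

From 2100 m to 5100 m (dry adiabatic): cools by 9.7 × 3 = 29.1°C, giving -10.9°C.

-10.9°C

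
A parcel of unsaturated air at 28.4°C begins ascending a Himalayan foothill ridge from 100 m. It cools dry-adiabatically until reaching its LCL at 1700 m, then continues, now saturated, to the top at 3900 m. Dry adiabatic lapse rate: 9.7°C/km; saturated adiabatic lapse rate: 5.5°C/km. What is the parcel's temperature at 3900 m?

0.78°C

100–1700 m, dry: Δz = 1.6 km ⇒ ΔT = -15.52°C; T = 12.88°C
1700–3900 m, saturated: Δz = 2.2 km ⇒ ΔT = -12.1°C; T = 0.78°C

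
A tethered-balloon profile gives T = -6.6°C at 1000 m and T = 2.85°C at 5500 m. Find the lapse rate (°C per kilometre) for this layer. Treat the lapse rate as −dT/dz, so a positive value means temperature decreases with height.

-2.1°C/km

Γ = −ΔT/Δz = (-6.6 − 2.85) / (5500 − 1000) m
  = -9.45°C / 4.5 km = -2.1°C/km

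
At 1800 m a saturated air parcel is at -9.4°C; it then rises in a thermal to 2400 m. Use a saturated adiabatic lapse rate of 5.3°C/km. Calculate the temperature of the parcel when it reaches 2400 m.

-12.58°C

1800–2400 m, saturated adiabatic: Δz = 0.6 km ⇒ ΔT = -3.18°C; T = -12.58°C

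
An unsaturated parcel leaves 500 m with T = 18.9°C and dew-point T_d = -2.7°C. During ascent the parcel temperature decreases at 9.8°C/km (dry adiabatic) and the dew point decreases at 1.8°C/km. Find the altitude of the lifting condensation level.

3200 m

T and T_d converge at 9.8 − 1.8 = 8°C per km
Height above start = (18.9 − (-2.7)) / 8 = 2.7 km
LCL altitude = 500 m + 2700 m = 3200 m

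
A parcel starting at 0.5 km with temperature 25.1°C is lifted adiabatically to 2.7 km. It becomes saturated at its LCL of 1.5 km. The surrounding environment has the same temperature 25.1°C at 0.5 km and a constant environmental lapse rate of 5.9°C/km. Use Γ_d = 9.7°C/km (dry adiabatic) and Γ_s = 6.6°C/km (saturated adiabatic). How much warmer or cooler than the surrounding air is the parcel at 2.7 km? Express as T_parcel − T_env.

Parcel:
  From 500 m to 1500 m (dry): cools by 9.7 × 1 = 9.7°C, giving 15.4°C.
  From 1500 m to 2700 m (saturated): cools by 6.6 × 1.2 = 7.92°C, giving 7.48°C.
Environment:
  From 500 m to 2700 m (environment): cools by 5.9 × 2.2 = 12.98°C, giving 12.12°C.
T_parcel − T_env = 7.48 − 12.12 = -4.64°C

-4.64°C (parcel cooler than environment)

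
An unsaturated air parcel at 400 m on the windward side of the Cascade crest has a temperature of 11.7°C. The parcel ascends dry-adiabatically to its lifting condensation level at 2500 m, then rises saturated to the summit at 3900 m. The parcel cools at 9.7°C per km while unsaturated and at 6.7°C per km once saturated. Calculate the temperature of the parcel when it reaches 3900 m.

-18.05°C

400 → 2500 m (dry, 9.7°C/km): ΔT = -9.7 × 2.1 = -20.37°C → T = -8.67°C
2500 → 3900 m (saturated, 6.7°C/km): ΔT = -6.7 × 1.4 = -9.38°C → T = -18.05°C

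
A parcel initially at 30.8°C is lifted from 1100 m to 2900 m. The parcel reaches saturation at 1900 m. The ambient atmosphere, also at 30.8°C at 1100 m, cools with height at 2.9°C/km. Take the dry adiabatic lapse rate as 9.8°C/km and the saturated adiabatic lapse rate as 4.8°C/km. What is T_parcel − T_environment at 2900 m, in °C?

Parcel:
  Dry to 1900 m: -9.8 × 0.8 km = -7.84°C, so T = 22.96°C.
  Saturated to 2900 m: -4.8 × 1 km = -4.8°C, so T = 18.16°C.
Environment:
  Environment to 2900 m: -2.9 × 1.8 km = -5.22°C, so T = 25.58°C.
T_parcel − T_env = 18.16 − 25.58 = -7.42°C

-7.42°C (parcel cooler than environment)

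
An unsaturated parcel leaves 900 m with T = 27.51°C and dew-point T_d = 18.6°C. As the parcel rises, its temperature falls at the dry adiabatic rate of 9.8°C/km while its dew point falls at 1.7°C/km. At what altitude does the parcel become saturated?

2000 m

T and T_d converge at 9.8 − 1.7 = 8.1°C per km
Height above start = (27.51 − 18.6) / 8.1 = 1.1 km
LCL altitude = 900 m + 1100 m = 2000 m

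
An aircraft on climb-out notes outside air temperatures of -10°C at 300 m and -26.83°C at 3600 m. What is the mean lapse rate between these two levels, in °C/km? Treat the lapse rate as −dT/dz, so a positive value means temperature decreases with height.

Γ = −ΔT/Δz = (-10 − (-26.83)) / (3600 − 300) m
  = 16.83°C / 3.3 km = 5.1°C/km

5.1°C/km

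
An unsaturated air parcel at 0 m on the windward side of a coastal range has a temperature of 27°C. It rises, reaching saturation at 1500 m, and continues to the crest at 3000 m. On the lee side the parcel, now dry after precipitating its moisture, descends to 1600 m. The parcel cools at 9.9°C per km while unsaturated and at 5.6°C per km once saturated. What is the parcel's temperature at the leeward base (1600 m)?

From 0 m to 1500 m (dry): cools by 9.9 × 1.5 = 14.85°C, giving 12.15°C.
From 1500 m to 3000 m (saturated): cools by 5.6 × 1.5 = 8.4°C, giving 3.75°C.
From 3000 m to 1600 m (dry descent): warms by 9.9 × 1.4 = 13.86°C, giving 17.61°C.

17.61°C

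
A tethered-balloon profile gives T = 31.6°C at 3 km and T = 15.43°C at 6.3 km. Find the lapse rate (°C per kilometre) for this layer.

Γ = −ΔT/Δz = (31.6 − 15.43) / (6300 − 3000) m
  = 16.17°C / 3.3 km = 4.9°C/km

4.9°C/km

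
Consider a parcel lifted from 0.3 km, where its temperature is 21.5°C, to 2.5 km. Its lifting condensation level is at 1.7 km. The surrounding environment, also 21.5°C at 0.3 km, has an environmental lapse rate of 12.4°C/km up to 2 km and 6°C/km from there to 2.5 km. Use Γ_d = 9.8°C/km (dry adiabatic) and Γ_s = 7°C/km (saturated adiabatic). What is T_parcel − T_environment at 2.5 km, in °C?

+4.76°C (parcel warmer than environment)

Parcel:
  300–1700 m, dry: Δz = 1.4 km ⇒ ΔT = -13.72°C; T = 7.78°C
  1700–2500 m, saturated: Δz = 0.8 km ⇒ ΔT = -5.6°C; T = 2.18°C
Environment:
  300–2000 m, environment, lower layer: Δz = 1.7 km ⇒ ΔT = -21.08°C; T = 0.42°C
  2000–2500 m, environment, upper layer: Δz = 0.5 km ⇒ ΔT = -3°C; T = -2.58°C
T_parcel − T_env = 2.18 − (-2.58) = +4.76°C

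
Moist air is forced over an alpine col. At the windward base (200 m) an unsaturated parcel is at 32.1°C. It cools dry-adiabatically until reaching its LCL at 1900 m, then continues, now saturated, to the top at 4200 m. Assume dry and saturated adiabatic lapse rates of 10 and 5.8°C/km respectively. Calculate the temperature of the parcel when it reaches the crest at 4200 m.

From 200 m to 1900 m (dry): cools by 10 × 1.7 = 17°C, giving 15.1°C.
From 1900 m to 4200 m (saturated): cools by 5.8 × 2.3 = 13.34°C, giving 1.76°C.

1.76°C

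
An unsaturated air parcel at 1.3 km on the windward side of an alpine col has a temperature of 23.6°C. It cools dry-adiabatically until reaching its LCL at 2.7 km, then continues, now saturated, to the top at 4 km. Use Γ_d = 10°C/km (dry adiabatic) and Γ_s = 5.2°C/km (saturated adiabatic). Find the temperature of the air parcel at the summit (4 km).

2.84°C

1300–2700 m, dry: Δz = 1.4 km ⇒ ΔT = -14°C; T = 9.6°C
2700–4000 m, saturated: Δz = 1.3 km ⇒ ΔT = -6.76°C; T = 2.84°C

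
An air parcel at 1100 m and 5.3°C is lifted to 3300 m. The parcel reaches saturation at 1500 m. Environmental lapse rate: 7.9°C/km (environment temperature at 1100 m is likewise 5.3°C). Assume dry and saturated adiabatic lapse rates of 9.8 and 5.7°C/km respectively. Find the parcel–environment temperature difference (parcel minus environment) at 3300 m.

+3.2°C (parcel warmer than environment)

Parcel:
  Dry to 1500 m: -9.8 × 0.4 km = -3.92°C, so T = 1.38°C.
  Saturated to 3300 m: -5.7 × 1.8 km = -10.26°C, so T = -8.88°C.
Environment:
  Environment to 3300 m: -7.9 × 2.2 km = -17.38°C, so T = -12.08°C.
T_parcel − T_env = -8.88 − (-12.08) = +3.2°C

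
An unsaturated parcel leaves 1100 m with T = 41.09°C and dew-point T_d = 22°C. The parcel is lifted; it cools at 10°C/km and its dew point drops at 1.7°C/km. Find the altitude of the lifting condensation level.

T and T_d converge at 10 − 1.7 = 8.3°C per km
Height above start = (41.09 − 22) / 8.3 = 2.3 km
LCL altitude = 1100 m + 2300 m = 3400 m

3400 m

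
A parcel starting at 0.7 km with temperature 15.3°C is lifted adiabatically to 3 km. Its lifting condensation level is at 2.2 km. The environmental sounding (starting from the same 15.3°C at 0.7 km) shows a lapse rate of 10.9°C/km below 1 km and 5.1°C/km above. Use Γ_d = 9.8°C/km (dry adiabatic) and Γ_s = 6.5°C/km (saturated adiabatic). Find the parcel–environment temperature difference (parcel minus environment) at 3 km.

Parcel:
  700 → 2200 m (dry, 9.8°C/km): ΔT = -9.8 × 1.5 = -14.7°C → T = 0.6°C
  2200 → 3000 m (saturated, 6.5°C/km): ΔT = -6.5 × 0.8 = -5.2°C → T = -4.6°C
Environment:
  700 → 1000 m (environment, lower layer, 10.9°C/km): ΔT = -10.9 × 0.3 = -3.27°C → T = 12.03°C
  1000 → 3000 m (environment, upper layer, 5.1°C/km): ΔT = -5.1 × 2 = -10.2°C → T = 1.83°C
T_parcel − T_env = -4.6 − 1.83 = -6.43°C

-6.43°C (parcel cooler than environment)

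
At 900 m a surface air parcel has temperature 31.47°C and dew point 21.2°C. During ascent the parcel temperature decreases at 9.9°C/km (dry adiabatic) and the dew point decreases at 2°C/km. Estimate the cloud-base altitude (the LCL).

T and T_d converge at 9.9 − 2 = 7.9°C per km
Height above start = (31.47 − 21.2) / 7.9 = 1.3 km
LCL altitude = 900 m + 1300 m = 2200 m

2200 m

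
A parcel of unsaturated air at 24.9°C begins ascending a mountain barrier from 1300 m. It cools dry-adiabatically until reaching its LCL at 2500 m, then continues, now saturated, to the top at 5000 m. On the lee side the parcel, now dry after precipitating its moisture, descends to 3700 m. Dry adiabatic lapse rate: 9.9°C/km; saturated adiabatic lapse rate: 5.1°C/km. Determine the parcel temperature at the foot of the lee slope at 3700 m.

13.14°C

1300–2500 m, dry: Δz = 1.2 km ⇒ ΔT = -11.88°C; T = 13.02°C
2500–5000 m, saturated: Δz = 2.5 km ⇒ ΔT = -12.75°C; T = 0.27°C
5000–3700 m, dry descent: Δz = 1.3 km ⇒ ΔT = +12.87°C; T = 13.14°C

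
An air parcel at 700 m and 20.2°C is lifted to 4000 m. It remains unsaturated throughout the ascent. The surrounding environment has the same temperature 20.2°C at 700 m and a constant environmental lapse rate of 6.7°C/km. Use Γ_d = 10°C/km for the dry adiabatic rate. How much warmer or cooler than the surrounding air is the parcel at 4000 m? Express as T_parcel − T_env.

Parcel:
  700 → 4000 m (dry, 10°C/km): ΔT = -10 × 3.3 = -33°C → T = -12.8°C
Environment:
  700 → 4000 m (environment, 6.7°C/km): ΔT = -6.7 × 3.3 = -22.11°C → T = -1.91°C
T_parcel − T_env = -12.8 − (-1.91) = -10.89°C

-10.89°C (parcel cooler than environment)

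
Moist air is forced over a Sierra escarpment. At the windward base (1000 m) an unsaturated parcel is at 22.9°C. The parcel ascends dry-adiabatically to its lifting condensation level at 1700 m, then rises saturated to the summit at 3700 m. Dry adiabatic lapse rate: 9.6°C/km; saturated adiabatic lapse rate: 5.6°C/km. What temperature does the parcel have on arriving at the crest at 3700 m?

From 1000 m to 1700 m (dry): cools by 9.6 × 0.7 = 6.72°C, giving 16.18°C.
From 1700 m to 3700 m (saturated): cools by 5.6 × 2 = 11.2°C, giving 4.98°C.

4.98°C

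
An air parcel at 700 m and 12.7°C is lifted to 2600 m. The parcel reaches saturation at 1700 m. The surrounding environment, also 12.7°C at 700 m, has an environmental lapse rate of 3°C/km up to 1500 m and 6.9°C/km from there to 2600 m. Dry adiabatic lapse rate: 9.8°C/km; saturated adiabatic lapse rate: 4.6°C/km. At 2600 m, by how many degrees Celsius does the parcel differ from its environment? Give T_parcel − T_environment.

-3.95°C (parcel cooler than environment)

Parcel:
  From 700 m to 1700 m (dry): cools by 9.8 × 1 = 9.8°C, giving 2.9°C.
  From 1700 m to 2600 m (saturated): cools by 4.6 × 0.9 = 4.14°C, giving -1.24°C.
Environment:
  From 700 m to 1500 m (environment, lower layer): cools by 3 × 0.8 = 2.4°C, giving 10.3°C.
  From 1500 m to 2600 m (environment, upper layer): cools by 6.9 × 1.1 = 7.59°C, giving 2.71°C.
T_parcel − T_env = -1.24 − 2.71 = -3.95°C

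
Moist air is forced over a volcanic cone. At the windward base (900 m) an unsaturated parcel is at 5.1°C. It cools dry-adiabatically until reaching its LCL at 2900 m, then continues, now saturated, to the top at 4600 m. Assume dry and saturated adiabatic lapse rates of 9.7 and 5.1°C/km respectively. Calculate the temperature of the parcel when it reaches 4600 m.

900 → 2900 m (dry, 9.7°C/km): ΔT = -9.7 × 2 = -19.4°C → T = -14.3°C
2900 → 4600 m (saturated, 5.1°C/km): ΔT = -5.1 × 1.7 = -8.67°C → T = -22.97°C

-22.97°C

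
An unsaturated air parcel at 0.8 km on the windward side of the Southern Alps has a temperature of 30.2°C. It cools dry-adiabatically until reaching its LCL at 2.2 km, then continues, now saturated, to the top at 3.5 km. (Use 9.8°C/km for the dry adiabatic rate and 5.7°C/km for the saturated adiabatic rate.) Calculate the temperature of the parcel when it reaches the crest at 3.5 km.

Dry to 2200 m: -9.8 × 1.4 km = -13.72°C, so T = 16.48°C.
Saturated to 3500 m: -5.7 × 1.3 km = -7.41°C, so T = 9.07°C.

9.07°C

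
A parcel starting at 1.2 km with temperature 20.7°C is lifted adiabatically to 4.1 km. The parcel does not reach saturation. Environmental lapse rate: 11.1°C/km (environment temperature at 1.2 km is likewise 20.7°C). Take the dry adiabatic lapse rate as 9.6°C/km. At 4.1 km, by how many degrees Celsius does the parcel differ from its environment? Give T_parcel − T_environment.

+4.35°C (parcel warmer than environment)

Parcel:
  1200–4100 m, dry: Δz = 2.9 km ⇒ ΔT = -27.84°C; T = -7.14°C
Environment:
  1200–4100 m, environment: Δz = 2.9 km ⇒ ΔT = -32.19°C; T = -11.49°C
T_parcel − T_env = -7.14 − (-11.49) = +4.35°C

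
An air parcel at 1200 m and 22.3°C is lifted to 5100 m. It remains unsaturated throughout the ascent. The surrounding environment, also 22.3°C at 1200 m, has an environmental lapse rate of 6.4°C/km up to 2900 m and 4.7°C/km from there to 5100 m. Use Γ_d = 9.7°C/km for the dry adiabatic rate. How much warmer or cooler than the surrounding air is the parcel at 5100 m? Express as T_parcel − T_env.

-16.61°C (parcel cooler than environment)

Parcel:
  1200–5100 m, dry: Δz = 3.9 km ⇒ ΔT = -37.83°C; T = -15.53°C
Environment:
  1200–2900 m, environment, lower layer: Δz = 1.7 km ⇒ ΔT = -10.88°C; T = 11.42°C
  2900–5100 m, environment, upper layer: Δz = 2.2 km ⇒ ΔT = -10.34°C; T = 1.08°C
T_parcel − T_env = -15.53 − 1.08 = -16.61°C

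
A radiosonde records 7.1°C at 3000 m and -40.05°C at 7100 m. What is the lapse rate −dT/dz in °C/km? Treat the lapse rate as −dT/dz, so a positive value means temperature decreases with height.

Γ = −ΔT/Δz = (7.1 − (-40.05)) / (7100 − 3000) m
  = 47.15°C / 4.1 km = 11.5°C/km

11.5°C/km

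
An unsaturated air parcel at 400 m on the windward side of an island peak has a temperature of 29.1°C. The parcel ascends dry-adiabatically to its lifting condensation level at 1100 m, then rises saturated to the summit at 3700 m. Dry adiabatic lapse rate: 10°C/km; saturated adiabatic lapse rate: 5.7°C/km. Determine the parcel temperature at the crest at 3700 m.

400 → 1100 m (dry, 10°C/km): ΔT = -10 × 0.7 = -7°C → T = 22.1°C
1100 → 3700 m (saturated, 5.7°C/km): ΔT = -5.7 × 2.6 = -14.82°C → T = 7.28°C

7.28°C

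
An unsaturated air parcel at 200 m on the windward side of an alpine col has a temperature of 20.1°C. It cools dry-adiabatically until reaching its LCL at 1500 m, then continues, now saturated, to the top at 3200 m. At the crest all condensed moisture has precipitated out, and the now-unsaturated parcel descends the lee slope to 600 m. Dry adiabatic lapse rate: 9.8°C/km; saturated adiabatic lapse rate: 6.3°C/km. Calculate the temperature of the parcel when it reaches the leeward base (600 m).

22.13°C

200–1500 m, dry: Δz = 1.3 km ⇒ ΔT = -12.74°C; T = 7.36°C
1500–3200 m, saturated: Δz = 1.7 km ⇒ ΔT = -10.71°C; T = -3.35°C
3200–600 m, dry descent: Δz = 2.6 km ⇒ ΔT = +25.48°C; T = 22.13°C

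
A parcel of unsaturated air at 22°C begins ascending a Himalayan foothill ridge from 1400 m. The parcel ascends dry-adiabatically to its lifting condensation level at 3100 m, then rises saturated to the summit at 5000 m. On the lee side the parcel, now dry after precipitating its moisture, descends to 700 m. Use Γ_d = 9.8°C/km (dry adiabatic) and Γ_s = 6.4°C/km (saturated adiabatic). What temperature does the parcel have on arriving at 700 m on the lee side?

Dry to 3100 m: -9.8 × 1.7 km = -16.66°C, so T = 5.34°C.
Saturated to 5000 m: -6.4 × 1.9 km = -12.16°C, so T = -6.82°C.
Dry descent to 700 m: +9.8 × 4.3 km = +42.14°C, so T = 35.32°C.

35.32°C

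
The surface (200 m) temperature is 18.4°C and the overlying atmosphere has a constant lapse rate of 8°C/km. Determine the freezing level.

Height above start = (18.4 − 0) / 8 = 2.3 km
Altitude = 200 m + 2300 m = 2500 m

2500 m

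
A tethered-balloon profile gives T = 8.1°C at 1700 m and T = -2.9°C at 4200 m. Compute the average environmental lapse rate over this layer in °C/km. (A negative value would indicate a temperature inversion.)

4.4°C/km

Γ = −ΔT/Δz = (8.1 − (-2.9)) / (4200 − 1700) m
  = 11°C / 2.5 km = 4.4°C/km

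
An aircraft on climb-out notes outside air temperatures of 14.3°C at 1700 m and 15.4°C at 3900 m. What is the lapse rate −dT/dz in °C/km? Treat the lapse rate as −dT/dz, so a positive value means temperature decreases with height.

-0.5°C/km

Γ = −ΔT/Δz = (14.3 − 15.4) / (3900 − 1700) m
  = -1.1°C / 2.2 km = -0.5°C/km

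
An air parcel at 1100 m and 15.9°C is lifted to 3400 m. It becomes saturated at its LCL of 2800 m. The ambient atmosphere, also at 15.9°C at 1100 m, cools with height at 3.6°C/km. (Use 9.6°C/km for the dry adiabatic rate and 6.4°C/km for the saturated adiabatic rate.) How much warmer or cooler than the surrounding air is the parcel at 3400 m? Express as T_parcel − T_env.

-11.88°C (parcel cooler than environment)

Parcel:
  From 1100 m to 2800 m (dry): cools by 9.6 × 1.7 = 16.32°C, giving -0.42°C.
  From 2800 m to 3400 m (saturated): cools by 6.4 × 0.6 = 3.84°C, giving -4.26°C.
Environment:
  From 1100 m to 3400 m (environment): cools by 3.6 × 2.3 = 8.28°C, giving 7.62°C.
T_parcel − T_env = -4.26 − 7.62 = -11.88°C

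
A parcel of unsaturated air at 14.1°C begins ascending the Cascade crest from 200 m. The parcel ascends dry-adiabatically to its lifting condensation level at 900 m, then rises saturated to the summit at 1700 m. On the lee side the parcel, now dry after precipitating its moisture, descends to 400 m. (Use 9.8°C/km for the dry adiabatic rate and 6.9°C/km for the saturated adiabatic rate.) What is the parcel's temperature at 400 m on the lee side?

Dry to 900 m: -9.8 × 0.7 km = -6.86°C, so T = 7.24°C.
Saturated to 1700 m: -6.9 × 0.8 km = -5.52°C, so T = 1.72°C.
Dry descent to 400 m: +9.8 × 1.3 km = +12.74°C, so T = 14.46°C.

14.46°C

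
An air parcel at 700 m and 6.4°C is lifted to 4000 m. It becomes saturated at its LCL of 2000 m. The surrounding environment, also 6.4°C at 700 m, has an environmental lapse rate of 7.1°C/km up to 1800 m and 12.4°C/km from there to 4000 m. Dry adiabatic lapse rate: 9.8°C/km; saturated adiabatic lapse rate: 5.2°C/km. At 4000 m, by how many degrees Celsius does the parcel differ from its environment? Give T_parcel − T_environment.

+11.95°C (parcel warmer than environment)

Parcel:
  700 → 2000 m (dry, 9.8°C/km): ΔT = -9.8 × 1.3 = -12.74°C → T = -6.34°C
  2000 → 4000 m (saturated, 5.2°C/km): ΔT = -5.2 × 2 = -10.4°C → T = -16.74°C
Environment:
  700 → 1800 m (environment, lower layer, 7.1°C/km): ΔT = -7.1 × 1.1 = -7.81°C → T = -1.41°C
  1800 → 4000 m (environment, upper layer, 12.4°C/km): ΔT = -12.4 × 2.2 = -27.28°C → T = -28.69°C
T_parcel − T_env = -16.74 − (-28.69) = +11.95°C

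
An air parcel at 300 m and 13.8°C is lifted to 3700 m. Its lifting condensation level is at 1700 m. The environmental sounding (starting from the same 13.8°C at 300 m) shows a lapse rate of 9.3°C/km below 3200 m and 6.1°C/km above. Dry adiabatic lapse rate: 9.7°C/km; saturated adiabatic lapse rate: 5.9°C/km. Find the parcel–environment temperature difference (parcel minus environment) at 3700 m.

+4.64°C (parcel warmer than environment)

Parcel:
  Dry to 1700 m: -9.7 × 1.4 km = -13.58°C, so T = 0.22°C.
  Saturated to 3700 m: -5.9 × 2 km = -11.8°C, so T = -11.58°C.
Environment:
  Environment, lower layer to 3200 m: -9.3 × 2.9 km = -26.97°C, so T = -13.17°C.
  Environment, upper layer to 3700 m: -6.1 × 0.5 km = -3.05°C, so T = -16.22°C.
T_parcel − T_env = -11.58 − (-16.22) = +4.64°C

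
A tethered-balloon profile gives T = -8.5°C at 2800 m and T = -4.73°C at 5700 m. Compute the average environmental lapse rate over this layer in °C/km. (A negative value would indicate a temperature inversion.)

-1.3°C/km

Γ = −ΔT/Δz = (-8.5 − (-4.73)) / (5700 − 2800) m
  = -3.77°C / 2.9 km = -1.3°C/km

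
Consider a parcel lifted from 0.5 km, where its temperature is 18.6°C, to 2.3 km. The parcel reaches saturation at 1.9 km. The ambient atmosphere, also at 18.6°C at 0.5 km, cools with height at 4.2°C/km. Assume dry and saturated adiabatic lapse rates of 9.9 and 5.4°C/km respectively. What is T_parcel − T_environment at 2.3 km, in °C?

Parcel:
  500 → 1900 m (dry, 9.9°C/km): ΔT = -9.9 × 1.4 = -13.86°C → T = 4.74°C
  1900 → 2300 m (saturated, 5.4°C/km): ΔT = -5.4 × 0.4 = -2.16°C → T = 2.58°C
Environment:
  500 → 2300 m (environment, 4.2°C/km): ΔT = -4.2 × 1.8 = -7.56°C → T = 11.04°C
T_parcel − T_env = 2.58 − 11.04 = -8.46°C

-8.46°C (parcel cooler than environment)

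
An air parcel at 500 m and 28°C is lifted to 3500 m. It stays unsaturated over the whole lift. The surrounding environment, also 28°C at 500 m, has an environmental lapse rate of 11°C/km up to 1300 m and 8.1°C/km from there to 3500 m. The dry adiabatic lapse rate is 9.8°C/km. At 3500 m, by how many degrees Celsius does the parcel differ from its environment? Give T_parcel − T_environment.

-2.78°C (parcel cooler than environment)

Parcel:
  Dry to 3500 m: -9.8 × 3 km = -29.4°C, so T = -1.4°C.
Environment:
  Environment, lower layer to 1300 m: -11 × 0.8 km = -8.8°C, so T = 19.2°C.
  Environment, upper layer to 3500 m: -8.1 × 2.2 km = -17.82°C, so T = 1.38°C.
T_parcel − T_env = -1.4 − 1.38 = -2.78°C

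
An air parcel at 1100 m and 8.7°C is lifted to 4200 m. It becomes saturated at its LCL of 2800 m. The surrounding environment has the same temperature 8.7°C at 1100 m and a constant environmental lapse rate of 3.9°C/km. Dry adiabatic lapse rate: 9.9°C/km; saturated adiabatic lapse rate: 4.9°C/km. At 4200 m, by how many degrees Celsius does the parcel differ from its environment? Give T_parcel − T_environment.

Parcel:
  Dry to 2800 m: -9.9 × 1.7 km = -16.83°C, so T = -8.13°C.
  Saturated to 4200 m: -4.9 × 1.4 km = -6.86°C, so T = -14.99°C.
Environment:
  Environment to 4200 m: -3.9 × 3.1 km = -12.09°C, so T = -3.39°C.
T_parcel − T_env = -14.99 − (-3.39) = -11.6°C

-11.6°C (parcel cooler than environment)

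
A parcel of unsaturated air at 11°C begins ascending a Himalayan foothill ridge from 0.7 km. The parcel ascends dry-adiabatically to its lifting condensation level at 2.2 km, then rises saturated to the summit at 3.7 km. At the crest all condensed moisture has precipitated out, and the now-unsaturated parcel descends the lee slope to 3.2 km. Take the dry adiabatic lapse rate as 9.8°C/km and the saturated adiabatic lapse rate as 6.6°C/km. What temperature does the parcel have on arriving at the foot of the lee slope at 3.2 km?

-8.7°C

700 → 2200 m (dry, 9.8°C/km): ΔT = -9.8 × 1.5 = -14.7°C → T = -3.7°C
2200 → 3700 m (saturated, 6.6°C/km): ΔT = -6.6 × 1.5 = -9.9°C → T = -13.6°C
3700 → 3200 m (dry descent, 9.8°C/km): ΔT = +9.8 × 0.5 = +4.9°C → T = -8.7°C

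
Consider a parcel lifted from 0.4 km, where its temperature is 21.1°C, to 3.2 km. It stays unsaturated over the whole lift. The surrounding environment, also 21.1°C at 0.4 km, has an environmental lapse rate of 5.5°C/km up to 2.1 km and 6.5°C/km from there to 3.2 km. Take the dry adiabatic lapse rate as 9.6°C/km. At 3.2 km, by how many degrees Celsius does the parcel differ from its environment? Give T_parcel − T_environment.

Parcel:
  Dry to 3200 m: -9.6 × 2.8 km = -26.88°C, so T = -5.78°C.
Environment:
  Environment, lower layer to 2100 m: -5.5 × 1.7 km = -9.35°C, so T = 11.75°C.
  Environment, upper layer to 3200 m: -6.5 × 1.1 km = -7.15°C, so T = 4.6°C.
T_parcel − T_env = -5.78 − 4.6 = -10.38°C

-10.38°C (parcel cooler than environment)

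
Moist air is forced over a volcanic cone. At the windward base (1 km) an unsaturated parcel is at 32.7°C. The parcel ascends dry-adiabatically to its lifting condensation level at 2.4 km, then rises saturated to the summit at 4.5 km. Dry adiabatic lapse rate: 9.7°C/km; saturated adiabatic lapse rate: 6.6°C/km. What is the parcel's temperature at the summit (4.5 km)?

5.26°C

From 1000 m to 2400 m (dry): cools by 9.7 × 1.4 = 13.58°C, giving 19.12°C.
From 2400 m to 4500 m (saturated): cools by 6.6 × 2.1 = 13.86°C, giving 5.26°C.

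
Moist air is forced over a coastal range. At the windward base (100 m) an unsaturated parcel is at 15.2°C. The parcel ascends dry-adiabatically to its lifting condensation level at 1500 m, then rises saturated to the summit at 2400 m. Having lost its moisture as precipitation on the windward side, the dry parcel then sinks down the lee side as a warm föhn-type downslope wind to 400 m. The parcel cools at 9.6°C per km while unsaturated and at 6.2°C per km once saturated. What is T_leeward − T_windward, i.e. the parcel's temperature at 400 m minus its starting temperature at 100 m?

100 → 1500 m (dry, 9.6°C/km): ΔT = -9.6 × 1.4 = -13.44°C → T = 1.76°C
1500 → 2400 m (saturated, 6.2°C/km): ΔT = -6.2 × 0.9 = -5.58°C → T = -3.82°C
2400 → 400 m (dry descent, 9.6°C/km): ΔT = +9.6 × 2 = +19.2°C → T = 15.38°C
Net change vs windward start: 15.38 − 15.2 = +0.18°C

+0.18°C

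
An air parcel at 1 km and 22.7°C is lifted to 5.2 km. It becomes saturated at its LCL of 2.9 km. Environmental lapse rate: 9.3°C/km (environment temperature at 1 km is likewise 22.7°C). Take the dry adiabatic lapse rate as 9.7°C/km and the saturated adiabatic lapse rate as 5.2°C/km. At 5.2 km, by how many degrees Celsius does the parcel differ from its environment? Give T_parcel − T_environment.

+8.67°C (parcel warmer than environment)

Parcel:
  1000–2900 m, dry: Δz = 1.9 km ⇒ ΔT = -18.43°C; T = 4.27°C
  2900–5200 m, saturated: Δz = 2.3 km ⇒ ΔT = -11.96°C; T = -7.69°C
Environment:
  1000–5200 m, environment: Δz = 4.2 km ⇒ ΔT = -39.06°C; T = -16.36°C
T_parcel − T_env = -7.69 − (-16.36) = +8.67°C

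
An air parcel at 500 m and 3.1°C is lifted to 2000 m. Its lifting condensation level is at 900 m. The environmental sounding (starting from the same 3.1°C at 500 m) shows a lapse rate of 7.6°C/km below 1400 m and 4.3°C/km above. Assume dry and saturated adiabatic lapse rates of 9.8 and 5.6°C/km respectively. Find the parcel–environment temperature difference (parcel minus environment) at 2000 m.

-0.66°C (parcel cooler than environment)

Parcel:
  Dry to 900 m: -9.8 × 0.4 km = -3.92°C, so T = -0.82°C.
  Saturated to 2000 m: -5.6 × 1.1 km = -6.16°C, so T = -6.98°C.
Environment:
  Environment, lower layer to 1400 m: -7.6 × 0.9 km = -6.84°C, so T = -3.74°C.
  Environment, upper layer to 2000 m: -4.3 × 0.6 km = -2.58°C, so T = -6.32°C.
T_parcel − T_env = -6.98 − (-6.32) = -0.66°C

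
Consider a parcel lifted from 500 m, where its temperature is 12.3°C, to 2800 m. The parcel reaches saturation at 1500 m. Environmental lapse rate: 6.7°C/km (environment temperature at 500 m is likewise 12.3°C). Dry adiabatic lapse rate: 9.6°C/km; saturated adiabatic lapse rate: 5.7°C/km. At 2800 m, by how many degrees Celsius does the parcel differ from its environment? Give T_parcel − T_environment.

-1.6°C (parcel cooler than environment)

Parcel:
  500–1500 m, dry: Δz = 1 km ⇒ ΔT = -9.6°C; T = 2.7°C
  1500–2800 m, saturated: Δz = 1.3 km ⇒ ΔT = -7.41°C; T = -4.71°C
Environment:
  500–2800 m, environment: Δz = 2.3 km ⇒ ΔT = -15.41°C; T = -3.11°C
T_parcel − T_env = -4.71 − (-3.11) = -1.6°C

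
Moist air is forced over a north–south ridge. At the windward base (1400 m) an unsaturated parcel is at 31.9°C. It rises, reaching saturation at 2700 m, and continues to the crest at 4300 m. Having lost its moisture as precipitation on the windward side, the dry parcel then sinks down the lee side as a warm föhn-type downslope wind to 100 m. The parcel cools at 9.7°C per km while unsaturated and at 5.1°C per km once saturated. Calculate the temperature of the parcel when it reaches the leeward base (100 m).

51.87°C

1400 → 2700 m (dry, 9.7°C/km): ΔT = -9.7 × 1.3 = -12.61°C → T = 19.29°C
2700 → 4300 m (saturated, 5.1°C/km): ΔT = -5.1 × 1.6 = -8.16°C → T = 11.13°C
4300 → 100 m (dry descent, 9.7°C/km): ΔT = +9.7 × 4.2 = +40.74°C → T = 51.87°C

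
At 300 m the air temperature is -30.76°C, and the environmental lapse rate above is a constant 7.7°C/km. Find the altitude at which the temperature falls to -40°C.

1500 m

Height above start = (-30.76 − (-40)) / 7.7 = 1.2 km
Altitude = 300 m + 1200 m = 1500 m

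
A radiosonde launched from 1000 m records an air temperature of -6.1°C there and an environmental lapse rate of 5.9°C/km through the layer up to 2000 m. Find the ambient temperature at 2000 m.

-12°C

From 1000 m to 2000 m (environmental): cools by 5.9 × 1 = 5.9°C, giving -12°C.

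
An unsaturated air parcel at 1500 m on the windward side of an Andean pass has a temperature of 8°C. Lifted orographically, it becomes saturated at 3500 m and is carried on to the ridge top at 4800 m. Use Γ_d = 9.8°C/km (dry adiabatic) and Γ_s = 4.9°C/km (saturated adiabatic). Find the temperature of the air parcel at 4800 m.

-17.97°C

Dry to 3500 m: -9.8 × 2 km = -19.6°C, so T = -11.6°C.
Saturated to 4800 m: -4.9 × 1.3 km = -6.37°C, so T = -17.97°C.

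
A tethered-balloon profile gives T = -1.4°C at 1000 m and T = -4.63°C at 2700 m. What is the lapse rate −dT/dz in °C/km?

Γ = −ΔT/Δz = (-1.4 − (-4.63)) / (2700 − 1000) m
  = 3.23°C / 1.7 km = 1.9°C/km

1.9°C/km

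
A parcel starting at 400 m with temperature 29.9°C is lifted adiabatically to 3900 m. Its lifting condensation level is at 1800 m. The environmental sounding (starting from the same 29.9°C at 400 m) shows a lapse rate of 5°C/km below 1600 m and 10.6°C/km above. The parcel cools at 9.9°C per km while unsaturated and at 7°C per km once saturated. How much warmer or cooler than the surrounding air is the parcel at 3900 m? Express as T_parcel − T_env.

+1.82°C (parcel warmer than environment)

Parcel:
  From 400 m to 1800 m (dry): cools by 9.9 × 1.4 = 13.86°C, giving 16.04°C.
  From 1800 m to 3900 m (saturated): cools by 7 × 2.1 = 14.7°C, giving 1.34°C.
Environment:
  From 400 m to 1600 m (environment, lower layer): cools by 5 × 1.2 = 6°C, giving 23.9°C.
  From 1600 m to 3900 m (environment, upper layer): cools by 10.6 × 2.3 = 24.38°C, giving -0.48°C.
T_parcel − T_env = 1.34 − (-0.48) = +1.82°C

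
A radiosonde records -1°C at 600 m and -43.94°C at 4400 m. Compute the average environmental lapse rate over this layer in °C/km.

11.3°C/km

Γ = −ΔT/Δz = (-1 − (-43.94)) / (4400 − 600) m
  = 42.94°C / 3.8 km = 11.3°C/km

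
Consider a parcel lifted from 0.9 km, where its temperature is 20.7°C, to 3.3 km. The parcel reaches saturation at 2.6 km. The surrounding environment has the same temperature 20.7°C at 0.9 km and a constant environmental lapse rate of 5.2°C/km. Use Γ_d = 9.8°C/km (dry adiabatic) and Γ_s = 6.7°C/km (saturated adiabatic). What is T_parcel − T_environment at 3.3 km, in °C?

-8.87°C (parcel cooler than environment)

Parcel:
  Dry to 2600 m: -9.8 × 1.7 km = -16.66°C, so T = 4.04°C.
  Saturated to 3300 m: -6.7 × 0.7 km = -4.69°C, so T = -0.65°C.
Environment:
  Environment to 3300 m: -5.2 × 2.4 km = -12.48°C, so T = 8.22°C.
T_parcel − T_env = -0.65 − 8.22 = -8.87°C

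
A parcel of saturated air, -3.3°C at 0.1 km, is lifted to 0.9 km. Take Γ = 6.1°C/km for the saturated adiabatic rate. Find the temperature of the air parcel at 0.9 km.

100 → 900 m (saturated adiabatic, 6.1°C/km): ΔT = -6.1 × 0.8 = -4.88°C → T = -8.18°C

-8.18°C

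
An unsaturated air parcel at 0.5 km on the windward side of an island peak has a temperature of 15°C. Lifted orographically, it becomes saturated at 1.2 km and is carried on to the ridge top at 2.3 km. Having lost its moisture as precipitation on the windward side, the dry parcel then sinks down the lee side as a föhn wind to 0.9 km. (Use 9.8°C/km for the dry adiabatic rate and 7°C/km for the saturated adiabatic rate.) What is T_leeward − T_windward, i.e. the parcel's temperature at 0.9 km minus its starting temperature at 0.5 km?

-0.84°C

500 → 1200 m (dry, 9.8°C/km): ΔT = -9.8 × 0.7 = -6.86°C → T = 8.14°C
1200 → 2300 m (saturated, 7°C/km): ΔT = -7 × 1.1 = -7.7°C → T = 0.44°C
2300 → 900 m (dry descent, 9.8°C/km): ΔT = +9.8 × 1.4 = +13.72°C → T = 14.16°C
Net change vs windward start: 14.16 − 15 = -0.84°C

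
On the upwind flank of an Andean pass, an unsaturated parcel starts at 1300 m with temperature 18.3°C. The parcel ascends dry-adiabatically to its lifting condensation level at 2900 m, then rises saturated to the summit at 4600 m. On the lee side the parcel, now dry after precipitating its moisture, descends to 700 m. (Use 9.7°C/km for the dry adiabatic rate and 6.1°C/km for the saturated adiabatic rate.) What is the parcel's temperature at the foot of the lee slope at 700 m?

Dry to 2900 m: -9.7 × 1.6 km = -15.52°C, so T = 2.78°C.
Saturated to 4600 m: -6.1 × 1.7 km = -10.37°C, so T = -7.59°C.
Dry descent to 700 m: +9.7 × 3.9 km = +37.83°C, so T = 30.24°C.

30.24°C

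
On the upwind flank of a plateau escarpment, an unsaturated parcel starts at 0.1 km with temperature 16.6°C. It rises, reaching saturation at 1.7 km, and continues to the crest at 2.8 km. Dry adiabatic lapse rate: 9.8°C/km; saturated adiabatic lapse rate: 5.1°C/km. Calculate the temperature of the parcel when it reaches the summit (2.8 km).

100–1700 m, dry: Δz = 1.6 km ⇒ ΔT = -15.68°C; T = 0.92°C
1700–2800 m, saturated: Δz = 1.1 km ⇒ ΔT = -5.61°C; T = -4.69°C

-4.69°C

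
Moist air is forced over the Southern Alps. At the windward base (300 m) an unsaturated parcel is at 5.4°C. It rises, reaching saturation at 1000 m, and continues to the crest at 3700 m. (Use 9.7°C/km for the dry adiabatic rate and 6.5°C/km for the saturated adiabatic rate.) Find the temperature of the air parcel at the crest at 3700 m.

-18.94°C

From 300 m to 1000 m (dry): cools by 9.7 × 0.7 = 6.79°C, giving -1.39°C.
From 1000 m to 3700 m (saturated): cools by 6.5 × 2.7 = 17.55°C, giving -18.94°C.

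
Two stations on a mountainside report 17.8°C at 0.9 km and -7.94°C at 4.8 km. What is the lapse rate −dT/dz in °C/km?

6.6°C/km

Γ = −ΔT/Δz = (17.8 − (-7.94)) / (4800 − 900) m
  = 25.74°C / 3.9 km = 6.6°C/km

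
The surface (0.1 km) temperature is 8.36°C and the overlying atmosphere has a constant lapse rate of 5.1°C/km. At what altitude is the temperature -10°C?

Height above start = (8.36 − (-10)) / 5.1 = 3.6 km
Altitude = 100 m + 3600 m = 3700 m

3.7 km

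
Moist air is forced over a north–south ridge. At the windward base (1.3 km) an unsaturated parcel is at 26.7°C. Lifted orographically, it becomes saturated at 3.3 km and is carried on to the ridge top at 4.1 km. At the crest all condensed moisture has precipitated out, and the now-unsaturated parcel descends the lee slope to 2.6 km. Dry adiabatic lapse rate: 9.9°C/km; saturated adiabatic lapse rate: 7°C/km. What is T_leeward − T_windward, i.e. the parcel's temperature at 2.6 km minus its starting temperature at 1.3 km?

From 1300 m to 3300 m (dry): cools by 9.9 × 2 = 19.8°C, giving 6.9°C.
From 3300 m to 4100 m (saturated): cools by 7 × 0.8 = 5.6°C, giving 1.3°C.
From 4100 m to 2600 m (dry descent): warms by 9.9 × 1.5 = 14.85°C, giving 16.15°C.
Net change vs windward start: 16.15 − 26.7 = -10.55°C

-10.55°C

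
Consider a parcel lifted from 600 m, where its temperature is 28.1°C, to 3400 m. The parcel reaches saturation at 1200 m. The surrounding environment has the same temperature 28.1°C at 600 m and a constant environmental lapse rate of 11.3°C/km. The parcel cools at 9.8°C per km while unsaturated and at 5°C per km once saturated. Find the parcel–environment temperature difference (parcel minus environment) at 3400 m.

+14.76°C (parcel warmer than environment)

Parcel:
  Dry to 1200 m: -9.8 × 0.6 km = -5.88°C, so T = 22.22°C.
  Saturated to 3400 m: -5 × 2.2 km = -11°C, so T = 11.22°C.
Environment:
  Environment to 3400 m: -11.3 × 2.8 km = -31.64°C, so T = -3.54°C.
T_parcel − T_env = 11.22 − (-3.54) = +14.76°C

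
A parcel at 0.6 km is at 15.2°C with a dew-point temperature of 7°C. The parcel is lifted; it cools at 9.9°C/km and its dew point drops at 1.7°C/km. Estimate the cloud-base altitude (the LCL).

T and T_d converge at 9.9 − 1.7 = 8.2°C per km
Height above start = (15.2 − 7) / 8.2 = 1 km
LCL altitude = 600 m + 1000 m = 1600 m

1.6 km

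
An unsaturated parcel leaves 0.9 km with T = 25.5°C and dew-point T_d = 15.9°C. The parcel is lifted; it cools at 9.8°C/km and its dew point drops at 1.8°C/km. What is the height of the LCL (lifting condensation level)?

2.1 km

T and T_d converge at 9.8 − 1.8 = 8°C per km
Height above start = (25.5 − 15.9) / 8 = 1.2 km
LCL altitude = 900 m + 1200 m = 2100 m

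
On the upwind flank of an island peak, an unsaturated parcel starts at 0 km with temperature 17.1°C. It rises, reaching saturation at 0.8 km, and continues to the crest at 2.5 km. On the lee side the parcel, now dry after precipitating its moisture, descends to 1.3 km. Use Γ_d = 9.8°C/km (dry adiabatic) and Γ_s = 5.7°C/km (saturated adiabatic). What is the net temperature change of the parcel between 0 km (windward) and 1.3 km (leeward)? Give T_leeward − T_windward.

0 → 800 m (dry, 9.8°C/km): ΔT = -9.8 × 0.8 = -7.84°C → T = 9.26°C
800 → 2500 m (saturated, 5.7°C/km): ΔT = -5.7 × 1.7 = -9.69°C → T = -0.43°C
2500 → 1300 m (dry descent, 9.8°C/km): ΔT = +9.8 × 1.2 = +11.76°C → T = 11.33°C
Net change vs windward start: 11.33 − 17.1 = -5.77°C

-5.77°C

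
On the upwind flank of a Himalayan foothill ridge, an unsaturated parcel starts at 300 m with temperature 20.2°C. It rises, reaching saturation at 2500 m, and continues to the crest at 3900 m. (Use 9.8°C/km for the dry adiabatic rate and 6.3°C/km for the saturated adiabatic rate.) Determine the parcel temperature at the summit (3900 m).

-10.18°C

Dry to 2500 m: -9.8 × 2.2 km = -21.56°C, so T = -1.36°C.
Saturated to 3900 m: -6.3 × 1.4 km = -8.82°C, so T = -10.18°C.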